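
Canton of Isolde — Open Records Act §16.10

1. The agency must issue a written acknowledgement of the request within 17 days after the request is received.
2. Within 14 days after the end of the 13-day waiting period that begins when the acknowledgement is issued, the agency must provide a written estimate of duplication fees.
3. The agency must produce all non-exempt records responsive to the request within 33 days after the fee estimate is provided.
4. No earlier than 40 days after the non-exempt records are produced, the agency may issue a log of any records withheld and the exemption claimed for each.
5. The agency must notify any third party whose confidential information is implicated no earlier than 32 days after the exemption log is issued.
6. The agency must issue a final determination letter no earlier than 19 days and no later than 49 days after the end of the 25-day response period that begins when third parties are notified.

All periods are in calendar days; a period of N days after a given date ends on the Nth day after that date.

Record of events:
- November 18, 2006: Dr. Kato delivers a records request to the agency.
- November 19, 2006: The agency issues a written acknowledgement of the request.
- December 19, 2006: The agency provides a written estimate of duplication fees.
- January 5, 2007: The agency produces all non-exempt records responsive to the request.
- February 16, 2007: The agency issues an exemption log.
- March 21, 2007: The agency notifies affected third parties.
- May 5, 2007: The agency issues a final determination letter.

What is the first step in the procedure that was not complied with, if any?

Step 2

(1) due by November 18, 2006 + 17 days = December 5, 2006; completed November 19, 2006, before the deadline.
(2) due by December 2, 2006 + 14 days = December 16, 2006; not done until December 19, 2006, 3 days after the deadline.
That is the first point of non-compliance.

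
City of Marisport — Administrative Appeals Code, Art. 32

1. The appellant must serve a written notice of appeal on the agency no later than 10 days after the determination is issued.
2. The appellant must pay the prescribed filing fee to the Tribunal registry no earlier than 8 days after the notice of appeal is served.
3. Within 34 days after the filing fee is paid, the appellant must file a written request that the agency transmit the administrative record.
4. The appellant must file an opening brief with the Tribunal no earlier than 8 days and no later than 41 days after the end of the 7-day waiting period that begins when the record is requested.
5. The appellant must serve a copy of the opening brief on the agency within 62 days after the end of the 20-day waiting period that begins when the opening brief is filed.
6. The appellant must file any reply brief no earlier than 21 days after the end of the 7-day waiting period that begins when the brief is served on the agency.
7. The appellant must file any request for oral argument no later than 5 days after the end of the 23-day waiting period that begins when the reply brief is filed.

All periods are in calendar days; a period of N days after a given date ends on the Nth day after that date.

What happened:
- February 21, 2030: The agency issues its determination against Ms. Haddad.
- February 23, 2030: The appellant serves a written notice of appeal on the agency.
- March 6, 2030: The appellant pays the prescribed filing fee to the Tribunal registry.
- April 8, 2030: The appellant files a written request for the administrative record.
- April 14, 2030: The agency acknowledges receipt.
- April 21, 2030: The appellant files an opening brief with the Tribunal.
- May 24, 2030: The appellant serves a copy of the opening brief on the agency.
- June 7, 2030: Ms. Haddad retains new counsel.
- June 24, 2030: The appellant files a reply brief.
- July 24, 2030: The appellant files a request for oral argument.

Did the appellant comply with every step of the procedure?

(1) due by February 21, 2030 + 10 days = March 3, 2030; done February 23, 2030 — timely.
(2) permitted from February 23, 2030 + 8 days = March 3, 2030 onward; done March 6, 2030, after the minimum wait.
(3) due by March 6, 2030 + 34 days = April 9, 2030; completed April 8, 2030, before the deadline.
(4) the permitted window runs from April 15, 2030 + 8 = April 23, 2030 to April 15, 2030 + 41 = May 26, 2030; done April 21, 2030 — 2 days before the window opened.
The procedure was therefore not followed at step 4.

No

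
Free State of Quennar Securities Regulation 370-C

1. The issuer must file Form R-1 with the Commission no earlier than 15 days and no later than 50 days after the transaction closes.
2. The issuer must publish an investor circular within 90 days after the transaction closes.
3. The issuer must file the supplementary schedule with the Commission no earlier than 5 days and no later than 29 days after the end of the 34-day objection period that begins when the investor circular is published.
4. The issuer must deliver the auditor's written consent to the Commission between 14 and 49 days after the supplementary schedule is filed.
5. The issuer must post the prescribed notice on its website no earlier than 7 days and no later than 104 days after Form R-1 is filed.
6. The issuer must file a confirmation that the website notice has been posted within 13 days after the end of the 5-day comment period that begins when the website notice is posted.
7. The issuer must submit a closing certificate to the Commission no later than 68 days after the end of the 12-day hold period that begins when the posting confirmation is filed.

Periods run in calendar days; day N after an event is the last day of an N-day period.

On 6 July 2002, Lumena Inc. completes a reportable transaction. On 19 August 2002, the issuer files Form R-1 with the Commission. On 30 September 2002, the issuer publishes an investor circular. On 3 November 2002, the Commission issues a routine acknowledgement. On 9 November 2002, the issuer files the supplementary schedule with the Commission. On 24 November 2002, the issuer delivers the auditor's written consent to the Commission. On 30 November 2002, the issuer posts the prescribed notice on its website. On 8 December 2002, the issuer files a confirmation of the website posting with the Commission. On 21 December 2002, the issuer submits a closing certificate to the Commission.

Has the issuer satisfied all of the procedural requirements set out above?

Step 1: the window is 15–50 days after 6 July 2002 (when the transaction closes), so 21 July 2002 through 25 August 2002; 19 August 2002 falls inside that range.
Step 2: 90 days after 6 July 2002 (when the transaction closes) is 4 October 2002; 30 September 2002 is within that limit.
Step 3: the window is 5–29 days after 3 November 2002 (end of the 34-day objection period, which began when the investor circular is published on 30 September 2002), so 8 November 2002 through 2 December 2002; done 9 November 2002, which is between those dates.
Step 4: the window is 14–49 days after 9 November 2002 (when the supplementary schedule is filed), so 23 November 2002 through 28 December 2002; done 24 November 2002, which is between those dates.
Step 5: the window is 7–104 days after 19 August 2002 (when Form R-1 is filed), so 26 August 2002 through 1 December 2002; done 30 November 2002, which is between those dates.
Step 6: 13 days after 5 December 2002 (end of the 5-day comment period, which began when the website notice is posted on 30 November 2002) is 18 December 2002; 8 December 2002 is within that limit.
Step 7: 68 days after 20 December 2002 (end of the 12-day hold period, which began when the posting confirmation is filed on 8 December 2002) is 26 February 2003; done 21 December 2002 — timely.

Yes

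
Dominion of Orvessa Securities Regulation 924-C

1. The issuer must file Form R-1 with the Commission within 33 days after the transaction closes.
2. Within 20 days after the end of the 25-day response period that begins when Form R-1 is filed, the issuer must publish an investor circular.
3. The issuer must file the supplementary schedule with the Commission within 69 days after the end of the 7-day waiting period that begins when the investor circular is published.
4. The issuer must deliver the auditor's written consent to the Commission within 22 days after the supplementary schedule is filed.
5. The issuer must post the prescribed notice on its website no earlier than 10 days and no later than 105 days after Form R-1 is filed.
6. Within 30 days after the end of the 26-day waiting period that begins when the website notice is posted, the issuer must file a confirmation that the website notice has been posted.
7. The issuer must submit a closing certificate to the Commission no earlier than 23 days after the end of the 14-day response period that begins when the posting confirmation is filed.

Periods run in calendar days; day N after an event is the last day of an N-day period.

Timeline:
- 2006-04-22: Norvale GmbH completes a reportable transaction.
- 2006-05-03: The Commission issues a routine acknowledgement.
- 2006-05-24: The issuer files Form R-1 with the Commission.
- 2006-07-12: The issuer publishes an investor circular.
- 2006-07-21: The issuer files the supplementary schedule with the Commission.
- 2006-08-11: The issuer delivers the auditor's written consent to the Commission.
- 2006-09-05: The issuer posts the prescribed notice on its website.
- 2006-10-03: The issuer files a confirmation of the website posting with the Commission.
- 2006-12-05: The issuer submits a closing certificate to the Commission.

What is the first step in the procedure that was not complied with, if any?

Step 2

Step 1 — counting 33 days from 2006-04-22 (when the transaction closes) gives a deadline of 2006-05-25; done 2006-05-24 — timely.
Step 2 — counting 20 days from 2006-06-18 (end of the 25-day response period, which began when Form R-1 is filed on 2006-05-24) gives a deadline of 2006-07-08; done 2006-07-12 — 4 days late.
The procedure was therefore not followed at step 2.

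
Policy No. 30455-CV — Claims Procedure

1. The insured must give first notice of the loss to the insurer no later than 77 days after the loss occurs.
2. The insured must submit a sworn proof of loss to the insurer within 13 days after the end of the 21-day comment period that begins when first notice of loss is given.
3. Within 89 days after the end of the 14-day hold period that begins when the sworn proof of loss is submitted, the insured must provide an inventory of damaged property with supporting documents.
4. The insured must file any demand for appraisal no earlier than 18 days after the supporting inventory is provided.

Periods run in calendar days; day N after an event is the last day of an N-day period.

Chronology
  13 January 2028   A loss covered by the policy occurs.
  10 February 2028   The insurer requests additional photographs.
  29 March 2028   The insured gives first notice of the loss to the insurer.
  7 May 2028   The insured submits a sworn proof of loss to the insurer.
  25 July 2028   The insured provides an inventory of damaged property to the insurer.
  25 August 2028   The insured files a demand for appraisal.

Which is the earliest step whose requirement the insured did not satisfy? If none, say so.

(1) due by 13 January 2028 + 77 days = 30 March 2028; 29 March 2028 is within that limit.
(2) due by 19 April 2028 + 13 days = 2 May 2028; 7 May 2028 misses that deadline by 5 days.
No need to go further; step 2 was not satisfied.

Step 2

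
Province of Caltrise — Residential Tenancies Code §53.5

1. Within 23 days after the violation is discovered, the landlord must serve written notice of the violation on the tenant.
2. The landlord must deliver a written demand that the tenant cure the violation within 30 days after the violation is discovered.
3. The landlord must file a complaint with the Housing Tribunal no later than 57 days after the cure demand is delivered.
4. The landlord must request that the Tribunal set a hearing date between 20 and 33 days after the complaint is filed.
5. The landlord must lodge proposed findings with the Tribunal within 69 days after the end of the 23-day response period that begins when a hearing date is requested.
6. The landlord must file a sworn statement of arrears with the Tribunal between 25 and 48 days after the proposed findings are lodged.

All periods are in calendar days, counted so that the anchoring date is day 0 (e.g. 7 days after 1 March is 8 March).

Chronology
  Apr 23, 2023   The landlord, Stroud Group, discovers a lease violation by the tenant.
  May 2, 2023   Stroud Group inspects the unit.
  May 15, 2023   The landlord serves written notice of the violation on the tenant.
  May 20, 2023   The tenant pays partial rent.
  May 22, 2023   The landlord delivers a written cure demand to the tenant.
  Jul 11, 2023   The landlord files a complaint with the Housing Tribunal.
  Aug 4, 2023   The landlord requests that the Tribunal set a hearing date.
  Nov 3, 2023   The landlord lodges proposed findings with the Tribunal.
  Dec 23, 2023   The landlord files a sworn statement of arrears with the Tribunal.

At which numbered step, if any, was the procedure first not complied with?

Step 6

(1) due by Apr 23, 2023 + 23 days = May 16, 2023; May 15, 2023 is within that limit.
(2) due by Apr 23, 2023 + 30 days = May 23, 2023; done May 22, 2023 — timely.
(3) due by May 22, 2023 + 57 days = Jul 18, 2023; completed Jul 11, 2023, before the deadline.
(4) the permitted window runs from Jul 11, 2023 + 20 = Jul 31, 2023 to Jul 11, 2023 + 33 = Aug 13, 2023; done Aug 4, 2023, which is between those dates.
(5) due by Aug 27, 2023 + 69 days = Nov 4, 2023; done Nov 3, 2023 — timely.
(6) the permitted window runs from Nov 3, 2023 + 25 = Nov 28, 2023 to Nov 3, 2023 + 48 = Dec 21, 2023; done Dec 23, 2023 — 2 days after the window closed.
The analysis stops there.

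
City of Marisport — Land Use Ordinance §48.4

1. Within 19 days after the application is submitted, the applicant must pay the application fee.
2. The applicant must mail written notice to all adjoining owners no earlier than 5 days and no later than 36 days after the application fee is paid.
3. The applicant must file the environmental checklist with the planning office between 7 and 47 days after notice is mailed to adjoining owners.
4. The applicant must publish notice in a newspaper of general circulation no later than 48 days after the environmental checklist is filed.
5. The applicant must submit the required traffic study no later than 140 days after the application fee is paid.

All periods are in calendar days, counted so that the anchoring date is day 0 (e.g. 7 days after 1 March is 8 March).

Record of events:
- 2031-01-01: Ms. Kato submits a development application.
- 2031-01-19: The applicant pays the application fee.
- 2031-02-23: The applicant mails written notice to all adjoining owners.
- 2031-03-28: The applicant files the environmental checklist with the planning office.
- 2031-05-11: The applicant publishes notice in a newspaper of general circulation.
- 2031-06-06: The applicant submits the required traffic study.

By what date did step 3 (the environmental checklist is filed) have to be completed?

Step 3 runs from 2031-02-23, when notice is mailed to adjoining owners. The window is 7–47 days after 2031-02-23; it closes on 2031-04-11.

2031-04-11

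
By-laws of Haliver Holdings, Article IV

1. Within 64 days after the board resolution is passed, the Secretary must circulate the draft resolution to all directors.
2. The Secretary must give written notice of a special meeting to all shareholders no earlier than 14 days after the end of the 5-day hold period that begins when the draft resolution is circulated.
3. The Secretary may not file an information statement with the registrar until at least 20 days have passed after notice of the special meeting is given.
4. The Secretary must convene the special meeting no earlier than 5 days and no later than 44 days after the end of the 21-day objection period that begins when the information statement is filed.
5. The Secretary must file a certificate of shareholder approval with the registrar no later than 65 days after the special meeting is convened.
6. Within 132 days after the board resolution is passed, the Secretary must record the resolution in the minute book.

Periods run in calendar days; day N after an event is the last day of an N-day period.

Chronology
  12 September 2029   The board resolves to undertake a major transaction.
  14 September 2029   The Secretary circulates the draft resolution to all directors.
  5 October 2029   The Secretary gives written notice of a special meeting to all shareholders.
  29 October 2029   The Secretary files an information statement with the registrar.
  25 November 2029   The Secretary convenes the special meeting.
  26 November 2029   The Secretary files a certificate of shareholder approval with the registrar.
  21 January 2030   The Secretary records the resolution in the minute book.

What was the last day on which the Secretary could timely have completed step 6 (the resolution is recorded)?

Step 6 runs from 12 September 2029, when the board resolution is passed. 132 days after 12 September 2029 is 22 January 2030.

22 January 2030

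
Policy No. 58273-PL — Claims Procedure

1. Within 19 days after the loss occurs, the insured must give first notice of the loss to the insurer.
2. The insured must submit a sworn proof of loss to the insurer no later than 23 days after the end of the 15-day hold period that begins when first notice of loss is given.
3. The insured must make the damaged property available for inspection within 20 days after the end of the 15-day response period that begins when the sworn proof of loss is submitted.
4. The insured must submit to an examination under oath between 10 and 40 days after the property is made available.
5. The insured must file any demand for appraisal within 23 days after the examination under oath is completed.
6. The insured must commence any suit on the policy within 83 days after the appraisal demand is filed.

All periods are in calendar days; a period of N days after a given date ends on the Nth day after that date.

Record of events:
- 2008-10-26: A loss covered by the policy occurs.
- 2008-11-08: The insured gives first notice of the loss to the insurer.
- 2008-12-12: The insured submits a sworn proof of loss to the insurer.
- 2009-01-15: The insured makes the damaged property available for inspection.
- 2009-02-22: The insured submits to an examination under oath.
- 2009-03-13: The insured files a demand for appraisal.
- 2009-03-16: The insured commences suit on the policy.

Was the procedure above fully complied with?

Yes

Step 1 — counting 19 days from 2008-10-26 (when the loss occurs) gives a deadline of 2008-11-14; 2008-11-08 is within that limit.
Step 2 — counting 23 days from 2008-11-23 (end of the 15-day hold period, which began when first notice of loss is given on 2008-11-08) gives a deadline of 2008-12-16; completed 2008-12-12, before the deadline.
Step 3 — counting 20 days from 2008-12-27 (end of the 15-day response period, which began when the sworn proof of loss is submitted on 2008-12-12) gives a deadline of 2009-01-16; done 2009-01-15 — timely.
Step 4 — 10 and 40 days from 2009-01-15 (when the property is made available) are 2009-01-25 and 2009-02-24 respectively; 2009-02-22 falls inside that range.
Step 5 — counting 23 days from 2009-02-22 (when the examination under oath is completed) gives a deadline of 2009-03-17; done 2009-03-13 — timely.
Step 6 — counting 83 days from 2009-03-13 (when the appraisal demand is filed) gives a deadline of 2009-06-04; 2009-03-16 is within that limit.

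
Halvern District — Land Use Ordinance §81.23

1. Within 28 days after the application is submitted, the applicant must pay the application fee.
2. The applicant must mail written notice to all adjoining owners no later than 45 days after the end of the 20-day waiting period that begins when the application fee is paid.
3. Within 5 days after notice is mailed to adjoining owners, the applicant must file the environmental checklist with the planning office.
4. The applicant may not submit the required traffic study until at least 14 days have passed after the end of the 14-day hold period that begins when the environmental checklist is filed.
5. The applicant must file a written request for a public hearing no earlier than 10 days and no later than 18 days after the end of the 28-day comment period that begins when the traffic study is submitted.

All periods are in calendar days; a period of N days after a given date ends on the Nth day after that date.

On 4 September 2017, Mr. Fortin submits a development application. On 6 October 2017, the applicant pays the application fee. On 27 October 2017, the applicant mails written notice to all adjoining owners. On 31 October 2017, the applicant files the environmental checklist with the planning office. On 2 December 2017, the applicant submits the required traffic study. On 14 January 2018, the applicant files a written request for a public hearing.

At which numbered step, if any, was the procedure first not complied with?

Step 1

(1) due by 4 September 2017 + 28 days = 2 October 2017; not done until 6 October 2017, 4 days after the deadline.
That is the first point of non-compliance.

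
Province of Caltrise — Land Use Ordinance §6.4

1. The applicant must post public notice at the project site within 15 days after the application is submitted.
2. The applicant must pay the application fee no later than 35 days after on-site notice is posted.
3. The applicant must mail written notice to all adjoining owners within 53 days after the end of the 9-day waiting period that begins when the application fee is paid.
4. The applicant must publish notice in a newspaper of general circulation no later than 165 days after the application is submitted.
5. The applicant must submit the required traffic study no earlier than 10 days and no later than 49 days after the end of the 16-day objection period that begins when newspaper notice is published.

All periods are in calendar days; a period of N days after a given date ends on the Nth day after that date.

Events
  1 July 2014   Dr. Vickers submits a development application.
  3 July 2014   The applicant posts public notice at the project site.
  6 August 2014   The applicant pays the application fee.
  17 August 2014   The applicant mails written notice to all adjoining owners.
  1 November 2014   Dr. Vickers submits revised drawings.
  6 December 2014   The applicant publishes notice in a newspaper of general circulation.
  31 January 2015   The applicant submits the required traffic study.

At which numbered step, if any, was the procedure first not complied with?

None — every step was satisfied

Step 1: 15 days after 1 July 2014 (when the application is submitted) is 16 July 2014; done 3 July 2014 — timely.
Step 2: 35 days after 3 July 2014 (when on-site notice is posted) is 7 August 2014; done 6 August 2014 — timely.
Step 3: 53 days after 15 August 2014 (end of the 9-day waiting period, which began when the application fee is paid on 6 August 2014) is 7 October 2014; done 17 August 2014 — timely.
Step 4: 165 days after 1 July 2014 (when the application is submitted) is 13 December 2014; 6 December 2014 is within that limit.
Step 5: the window is 10–49 days after 22 December 2014 (end of the 16-day objection period, which began when newspaper notice is published on 6 December 2014), so 1 January 2015 through 9 February 2015; 31 January 2015 falls inside that range.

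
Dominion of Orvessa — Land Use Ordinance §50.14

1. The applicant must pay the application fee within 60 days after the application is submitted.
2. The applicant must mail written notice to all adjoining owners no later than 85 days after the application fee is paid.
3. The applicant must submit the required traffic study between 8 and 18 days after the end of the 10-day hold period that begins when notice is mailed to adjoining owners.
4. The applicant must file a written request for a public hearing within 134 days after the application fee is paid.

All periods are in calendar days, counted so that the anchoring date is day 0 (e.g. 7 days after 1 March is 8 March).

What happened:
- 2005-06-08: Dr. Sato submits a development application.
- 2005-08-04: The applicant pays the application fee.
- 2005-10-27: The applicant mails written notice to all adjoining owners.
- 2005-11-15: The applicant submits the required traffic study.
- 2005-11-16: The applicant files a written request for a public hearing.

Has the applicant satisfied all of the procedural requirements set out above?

Step 1: 60 days after 2005-06-08 (when the application is submitted) is 2005-08-07; completed 2005-08-04, before the deadline.
Step 2: 85 days after 2005-08-04 (when the application fee is paid) is 2005-10-28; completed 2005-10-27, before the deadline.
Step 3: the window is 8–18 days after 2005-11-06 (end of the 10-day hold period, which began when notice is mailed to adjoining owners on 2005-10-27), so 2005-11-14 through 2005-11-24; done 2005-11-15 — within the window.
Step 4: 134 days after 2005-08-04 (when the application fee is paid) is 2005-12-16; done 2005-11-16 — timely.

Yes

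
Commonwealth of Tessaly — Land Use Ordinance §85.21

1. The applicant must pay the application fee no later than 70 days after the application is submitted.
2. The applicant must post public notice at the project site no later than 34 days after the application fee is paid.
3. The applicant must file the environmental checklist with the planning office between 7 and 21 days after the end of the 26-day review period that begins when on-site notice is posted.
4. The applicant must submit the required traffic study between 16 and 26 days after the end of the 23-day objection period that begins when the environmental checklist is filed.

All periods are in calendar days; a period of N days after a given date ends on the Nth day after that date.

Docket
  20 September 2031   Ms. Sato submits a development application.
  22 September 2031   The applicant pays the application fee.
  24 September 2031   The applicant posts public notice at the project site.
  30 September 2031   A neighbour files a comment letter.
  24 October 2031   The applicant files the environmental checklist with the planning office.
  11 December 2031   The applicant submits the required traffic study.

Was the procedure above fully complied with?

Step 1 — counting 70 days from 20 September 2031 (when the application is submitted) gives a deadline of 29 November 2031; done 22 September 2031 — timely.
Step 2 — counting 34 days from 22 September 2031 (when the application fee is paid) gives a deadline of 26 October 2031; done 24 September 2031 — timely.
Step 3 — 7 and 21 days from 20 October 2031 (end of the 26-day review period, which began when on-site notice is posted on 24 September 2031) are 27 October 2031 and 10 November 2031 respectively; 24 October 2031 is 3 days too early.

No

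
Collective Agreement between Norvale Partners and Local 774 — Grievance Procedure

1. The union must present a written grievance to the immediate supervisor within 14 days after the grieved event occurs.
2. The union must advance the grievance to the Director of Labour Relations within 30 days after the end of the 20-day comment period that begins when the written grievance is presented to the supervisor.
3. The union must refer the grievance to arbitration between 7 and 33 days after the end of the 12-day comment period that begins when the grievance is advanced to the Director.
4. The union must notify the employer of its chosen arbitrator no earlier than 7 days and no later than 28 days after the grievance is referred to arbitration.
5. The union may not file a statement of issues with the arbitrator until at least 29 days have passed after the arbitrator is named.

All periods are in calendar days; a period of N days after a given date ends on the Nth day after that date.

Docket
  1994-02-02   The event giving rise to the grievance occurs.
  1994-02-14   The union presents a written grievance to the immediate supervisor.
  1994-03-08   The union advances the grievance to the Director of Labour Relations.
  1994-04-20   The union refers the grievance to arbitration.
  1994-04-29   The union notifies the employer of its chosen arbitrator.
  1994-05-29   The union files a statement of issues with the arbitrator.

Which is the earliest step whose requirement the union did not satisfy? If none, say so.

None — every step was satisfied

Step 1: 14 days after 1994-02-02 (when the grieved event occurs) is 1994-02-16; 1994-02-14 is within that limit.
Step 2: 30 days after 1994-03-06 (end of the 20-day comment period, which began when the written grievance is presented to the supervisor on 1994-02-14) is 1994-04-05; completed 1994-03-08, before the deadline.
Step 3: the window is 7–33 days after 1994-03-20 (end of the 12-day comment period, which began when the grievance is advanced to the Director on 1994-03-08), so 1994-03-27 through 1994-04-22; done 1994-04-20, which is between those dates.
Step 4: the window is 7–28 days after 1994-04-20 (when the grievance is referred to arbitration), so 1994-04-27 through 1994-05-18; done 1994-04-29, which is between those dates.
Step 5: the earliest permitted date is 29 days after 1994-04-29 (when the arbitrator is named), i.e. 1994-05-28; done 1994-05-29 — permitted.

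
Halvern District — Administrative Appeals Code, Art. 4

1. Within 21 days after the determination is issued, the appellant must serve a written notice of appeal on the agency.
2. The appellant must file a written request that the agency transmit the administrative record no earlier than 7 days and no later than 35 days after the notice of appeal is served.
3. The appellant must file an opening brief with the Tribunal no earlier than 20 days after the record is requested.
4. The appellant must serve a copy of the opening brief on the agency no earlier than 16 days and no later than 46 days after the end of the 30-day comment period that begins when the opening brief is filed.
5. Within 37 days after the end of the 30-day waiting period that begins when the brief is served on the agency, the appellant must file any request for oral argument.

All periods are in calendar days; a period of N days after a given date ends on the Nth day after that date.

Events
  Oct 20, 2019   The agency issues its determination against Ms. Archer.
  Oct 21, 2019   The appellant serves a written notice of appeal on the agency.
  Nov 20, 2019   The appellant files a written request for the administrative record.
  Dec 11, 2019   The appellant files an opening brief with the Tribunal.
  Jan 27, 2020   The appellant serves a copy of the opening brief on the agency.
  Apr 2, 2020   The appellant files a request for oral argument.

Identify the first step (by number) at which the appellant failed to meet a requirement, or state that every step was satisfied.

None — every step was satisfied

(1) due by Oct 20, 2019 + 21 days = Nov 10, 2019; completed Oct 21, 2019, before the deadline.
(2) the permitted window runs from Oct 21, 2019 + 7 = Oct 28, 2019 to Oct 21, 2019 + 35 = Nov 25, 2019; done Nov 20, 2019 — within the window.
(3) permitted from Nov 20, 2019 + 20 days = Dec 10, 2019 onward; done Dec 11, 2019, after the minimum wait.
(4) the permitted window runs from Jan 10, 2020 + 16 = Jan 26, 2020 to Jan 10, 2020 + 46 = Feb 25, 2020; Jan 27, 2020 falls inside that range.
(5) due by Feb 26, 2020 + 37 days = Apr 3, 2020; completed Apr 2, 2020, before the deadline.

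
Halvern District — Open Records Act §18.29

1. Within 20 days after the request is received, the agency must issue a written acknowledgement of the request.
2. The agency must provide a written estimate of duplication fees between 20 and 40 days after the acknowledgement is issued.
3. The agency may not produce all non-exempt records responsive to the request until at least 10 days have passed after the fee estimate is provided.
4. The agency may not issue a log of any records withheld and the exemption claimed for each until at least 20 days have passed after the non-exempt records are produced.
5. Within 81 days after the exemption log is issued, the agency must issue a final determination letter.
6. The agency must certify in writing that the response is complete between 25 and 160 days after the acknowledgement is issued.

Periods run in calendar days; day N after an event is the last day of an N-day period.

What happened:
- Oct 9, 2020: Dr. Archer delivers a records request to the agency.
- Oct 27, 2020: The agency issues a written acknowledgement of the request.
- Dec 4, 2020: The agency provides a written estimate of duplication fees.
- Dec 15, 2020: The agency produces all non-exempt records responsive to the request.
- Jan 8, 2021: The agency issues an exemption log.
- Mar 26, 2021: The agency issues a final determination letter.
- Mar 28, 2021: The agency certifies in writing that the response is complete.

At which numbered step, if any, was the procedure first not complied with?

(1) due by Oct 9, 2020 + 20 days = Oct 29, 2020; completed Oct 27, 2020, before the deadline.
(2) the permitted window runs from Oct 27, 2020 + 20 = Nov 16, 2020 to Oct 27, 2020 + 40 = Dec 6, 2020; done Dec 4, 2020 — within the window.
(3) permitted from Dec 4, 2020 + 10 days = Dec 14, 2020 onward; done Dec 15, 2020, after the minimum wait.
(4) permitted from Dec 15, 2020 + 20 days = Jan 4, 2021 onward; done Jan 8, 2021 — permitted.
(5) due by Jan 8, 2021 + 81 days = Mar 30, 2021; completed Mar 26, 2021, before the deadline.
(6) the permitted window runs from Oct 27, 2020 + 25 = Nov 21, 2020 to Oct 27, 2020 + 160 = Apr 5, 2021; done Mar 28, 2021, which is between those dates.

None — every step was satisfied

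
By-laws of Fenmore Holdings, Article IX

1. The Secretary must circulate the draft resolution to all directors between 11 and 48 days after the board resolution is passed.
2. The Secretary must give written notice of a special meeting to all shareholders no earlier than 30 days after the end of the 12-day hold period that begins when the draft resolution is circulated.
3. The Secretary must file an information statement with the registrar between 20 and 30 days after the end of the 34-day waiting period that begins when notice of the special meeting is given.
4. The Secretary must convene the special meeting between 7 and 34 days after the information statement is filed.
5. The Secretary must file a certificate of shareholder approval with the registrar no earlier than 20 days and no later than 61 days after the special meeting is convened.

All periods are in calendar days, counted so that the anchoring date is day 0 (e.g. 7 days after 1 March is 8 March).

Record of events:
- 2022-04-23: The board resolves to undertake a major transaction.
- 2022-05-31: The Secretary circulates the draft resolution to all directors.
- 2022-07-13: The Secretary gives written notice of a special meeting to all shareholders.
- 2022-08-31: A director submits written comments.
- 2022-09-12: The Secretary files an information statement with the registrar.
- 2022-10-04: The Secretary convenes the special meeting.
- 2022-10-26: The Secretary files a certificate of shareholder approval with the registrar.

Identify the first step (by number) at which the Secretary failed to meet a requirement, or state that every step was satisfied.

None — every step was satisfied

(1) the permitted window runs from 2022-04-23 + 11 = 2022-05-04 to 2022-04-23 + 48 = 2022-06-10; done 2022-05-31 — within the window.
(2) permitted from 2022-06-12 + 30 days = 2022-07-12 onward; done 2022-07-13 — permitted.
(3) the permitted window runs from 2022-08-16 + 20 = 2022-09-05 to 2022-08-16 + 30 = 2022-09-15; 2022-09-12 falls inside that range.
(4) the permitted window runs from 2022-09-12 + 7 = 2022-09-19 to 2022-09-12 + 34 = 2022-10-16; done 2022-10-04, which is between those dates.
(5) the permitted window runs from 2022-10-04 + 20 = 2022-10-24 to 2022-10-04 + 61 = 2022-12-04; done 2022-10-26, which is between those dates.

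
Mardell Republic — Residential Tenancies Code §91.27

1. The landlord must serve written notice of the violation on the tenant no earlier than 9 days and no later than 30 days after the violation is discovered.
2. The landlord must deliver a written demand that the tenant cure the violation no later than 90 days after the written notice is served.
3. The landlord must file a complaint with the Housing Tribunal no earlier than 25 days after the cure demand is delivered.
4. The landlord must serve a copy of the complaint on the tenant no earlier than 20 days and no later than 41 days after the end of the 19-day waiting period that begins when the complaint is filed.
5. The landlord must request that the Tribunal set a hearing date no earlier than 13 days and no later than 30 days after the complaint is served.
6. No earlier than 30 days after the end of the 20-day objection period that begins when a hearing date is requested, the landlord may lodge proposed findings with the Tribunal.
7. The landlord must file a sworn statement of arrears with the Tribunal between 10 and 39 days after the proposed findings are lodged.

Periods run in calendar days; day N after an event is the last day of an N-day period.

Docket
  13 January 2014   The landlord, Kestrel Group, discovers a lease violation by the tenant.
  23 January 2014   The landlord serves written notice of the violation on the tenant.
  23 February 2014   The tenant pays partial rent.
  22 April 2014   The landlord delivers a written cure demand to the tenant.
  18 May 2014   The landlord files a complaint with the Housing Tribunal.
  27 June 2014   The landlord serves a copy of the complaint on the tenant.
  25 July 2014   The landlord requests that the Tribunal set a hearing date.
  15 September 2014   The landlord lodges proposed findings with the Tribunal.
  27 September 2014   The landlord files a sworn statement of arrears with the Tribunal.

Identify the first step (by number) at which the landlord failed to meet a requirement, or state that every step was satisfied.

Step 1: the window is 9–30 days after 13 January 2014 (when the violation is discovered), so 22 January 2014 through 12 February 2014; done 23 January 2014 — within the window.
Step 2: 90 days after 23 January 2014 (when the written notice is served) is 23 April 2014; done 22 April 2014 — timely.
Step 3: the earliest permitted date is 25 days after 22 April 2014 (when the cure demand is delivered), i.e. 17 May 2014; done 18 May 2014, after the minimum wait.
Step 4: the window is 20–41 days after 6 June 2014 (end of the 19-day waiting period, which began when the complaint is filed on 18 May 2014), so 26 June 2014 through 17 July 2014; done 27 June 2014, which is between those dates.
Step 5: the window is 13–30 days after 27 June 2014 (when the complaint is served), so 10 July 2014 through 27 July 2014; 25 July 2014 falls inside that range.
Step 6: the earliest permitted date is 30 days after 14 August 2014 (end of the 20-day objection period, which began when a hearing date is requested on 25 July 2014), i.e. 13 September 2014; done 15 September 2014, after the minimum wait.
Step 7: the window is 10–39 days after 15 September 2014 (when the proposed findings are lodged), so 25 September 2014 through 24 October 2014; done 27 September 2014, which is between those dates.

None — every step was satisfied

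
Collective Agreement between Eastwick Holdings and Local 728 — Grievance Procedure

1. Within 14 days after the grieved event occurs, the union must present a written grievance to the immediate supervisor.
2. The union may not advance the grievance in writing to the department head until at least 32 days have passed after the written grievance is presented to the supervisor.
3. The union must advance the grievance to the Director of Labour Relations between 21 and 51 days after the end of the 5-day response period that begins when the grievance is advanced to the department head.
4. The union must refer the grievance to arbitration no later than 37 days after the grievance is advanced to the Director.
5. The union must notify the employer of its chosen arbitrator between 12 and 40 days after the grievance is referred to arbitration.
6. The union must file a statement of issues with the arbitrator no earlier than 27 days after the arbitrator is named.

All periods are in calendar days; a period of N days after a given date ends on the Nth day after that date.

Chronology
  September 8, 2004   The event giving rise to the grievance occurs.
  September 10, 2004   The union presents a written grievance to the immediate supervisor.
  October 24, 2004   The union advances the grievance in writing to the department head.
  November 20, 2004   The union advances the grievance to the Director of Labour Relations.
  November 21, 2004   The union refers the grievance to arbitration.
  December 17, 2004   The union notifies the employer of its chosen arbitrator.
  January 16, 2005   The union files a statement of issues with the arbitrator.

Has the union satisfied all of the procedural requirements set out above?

Yes

Step 1 — counting 14 days from September 8, 2004 (when the grieved event occurs) gives a deadline of September 22, 2004; done September 10, 2004 — timely.
Step 2 — must wait 32 days from September 10, 2004 (when the written grievance is presented to the supervisor), so not before October 12, 2004; done October 24, 2004, after the minimum wait.
Step 3 — 21 and 51 days from October 29, 2004 (end of the 5-day response period, which began when the grievance is advanced to the department head on October 24, 2004) are November 19, 2004 and December 19, 2004 respectively; November 20, 2004 falls inside that range.
Step 4 — counting 37 days from November 20, 2004 (when the grievance is advanced to the Director) gives a deadline of December 27, 2004; November 21, 2004 is within that limit.
Step 5 — 12 and 40 days from November 21, 2004 (when the grievance is referred to arbitration) are December 3, 2004 and December 31, 2004 respectively; December 17, 2004 falls inside that range.
Step 6 — must wait 27 days from December 17, 2004 (when the arbitrator is named), so not before January 13, 2005; January 16, 2005 is on or after that date.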